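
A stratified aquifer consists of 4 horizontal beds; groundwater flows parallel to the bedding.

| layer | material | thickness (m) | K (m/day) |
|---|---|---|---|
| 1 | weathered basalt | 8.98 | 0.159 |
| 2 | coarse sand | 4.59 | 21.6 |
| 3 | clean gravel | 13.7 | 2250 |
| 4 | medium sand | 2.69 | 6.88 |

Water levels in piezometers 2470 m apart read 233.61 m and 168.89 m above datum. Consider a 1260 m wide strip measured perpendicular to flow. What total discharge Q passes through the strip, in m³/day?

Flow is parallel to layering, so each bed carries its own Darcy discharge and the transmissivities add.
Σ(K_i·b_i) = 0.159×8.98 + 21.6×4.59 + 2250×13.7 + 6.88×2.69 = 30944 m²/day.
Hydraulic gradient i = (233.61 − 168.89) / 2470 = 64.72 / 2470 = 0.02620.
Q = Σ(K_i·b_i) · W · i = 30944 × 1260 × 0.02620 = 1.022e+06 m³/day.

1.02e+06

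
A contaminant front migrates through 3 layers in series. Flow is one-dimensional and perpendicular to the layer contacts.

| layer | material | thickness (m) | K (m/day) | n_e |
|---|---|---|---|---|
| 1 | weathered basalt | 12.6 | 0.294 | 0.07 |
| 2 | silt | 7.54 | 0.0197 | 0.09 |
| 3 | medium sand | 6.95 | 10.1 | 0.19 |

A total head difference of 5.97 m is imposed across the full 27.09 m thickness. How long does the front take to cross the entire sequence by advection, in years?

With flow normal to the layers, continuity requires the same specific discharge q through every layer.
Σ(b_i/K_i) = 12.6/0.294 + 7.54/0.0197 + 6.95/10.1 = 426.3 d.
q = Δh / Σ(b_i/K_i) = 5.97 / 426.3 = 0.01400 m/day.
In each layer the seepage velocity is v_i = q/n_i, so the layer transit time is t_i = b_i·n_i / q:
  layer 1 (weathered basalt): t_1 = 12.6 × 0.07 / 0.01400 = 62.98 d
  layer 2 (silt): t_2 = 7.54 × 0.09 / 0.01400 = 48.46 d
  layer 3 (medium sand): t_3 = 6.95 × 0.19 / 0.01400 = 94.29 d
Total t = Σ t_i = 205.7 days = 0.5632 years.

0.563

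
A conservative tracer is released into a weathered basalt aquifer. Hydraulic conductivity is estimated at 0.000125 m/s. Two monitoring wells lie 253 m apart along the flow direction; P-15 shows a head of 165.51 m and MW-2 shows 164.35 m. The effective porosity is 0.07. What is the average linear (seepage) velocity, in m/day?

0.707

Convert K: 0.000125 m/s × 86400 = 10.80 m/day.
Hydraulic gradient i = (165.51 − 164.35) / 253 = 1.16 / 253 = 0.004585.
Darcy flux q = K · i = 10.80 × 0.004585 = 0.04952 m/day.
Seepage velocity v = q / n_e = 0.04952 / 0.07 = 0.7074 m/day.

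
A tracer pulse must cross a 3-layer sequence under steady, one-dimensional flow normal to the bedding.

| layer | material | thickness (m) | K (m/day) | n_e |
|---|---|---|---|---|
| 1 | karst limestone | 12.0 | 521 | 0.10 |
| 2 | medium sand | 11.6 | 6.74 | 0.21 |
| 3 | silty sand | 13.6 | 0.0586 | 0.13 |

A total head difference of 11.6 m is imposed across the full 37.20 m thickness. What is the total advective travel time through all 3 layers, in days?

With flow normal to the layers, continuity requires the same specific discharge q through every layer.
Σ(b_i/K_i) = 12.0/521 + 11.6/6.74 + 13.6/0.0586 = 233.8 d.
q = Δh / Σ(b_i/K_i) = 11.6 / 233.8 = 0.04961 m/day.
In each layer the seepage velocity is v_i = q/n_i, so the layer transit time is t_i = b_i·n_i / q:
  layer 1 (karst limestone): t_1 = 12.0 × 0.10 / 0.04961 = 24.19 d
  layer 2 (medium sand): t_2 = 11.6 × 0.21 / 0.04961 = 49.10 d
  layer 3 (silty sand): t_3 = 13.6 × 0.13 / 0.04961 = 35.64 d
Total t = Σ t_i = 108.9 days.

109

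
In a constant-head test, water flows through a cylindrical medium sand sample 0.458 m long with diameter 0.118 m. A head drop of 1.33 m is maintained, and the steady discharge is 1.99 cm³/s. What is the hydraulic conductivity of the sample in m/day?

Cross-sectional area A = π·(d/2)² = π × (0.118/2)² = 0.01094 m².
Convert discharge: 1.99 cm³/s = 1.990e-06 m³/s.
Darcy's law rearranged: K = Q·L / (A·Δh) = 1.990e-06 × 0.458 / (0.01094 × 1.33) = 6.266e-05 m/s = 5.414 m/day.

5.41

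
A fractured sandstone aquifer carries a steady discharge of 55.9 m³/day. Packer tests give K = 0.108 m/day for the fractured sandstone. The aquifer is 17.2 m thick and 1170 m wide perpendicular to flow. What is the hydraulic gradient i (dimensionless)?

Cross-sectional area A = 1170 × 17.2 = 20124 m².
From Q = K·A·i, i = Q / (K·A) = 55.9 / (0.1080 × 20124) = 0.02572.

0.0257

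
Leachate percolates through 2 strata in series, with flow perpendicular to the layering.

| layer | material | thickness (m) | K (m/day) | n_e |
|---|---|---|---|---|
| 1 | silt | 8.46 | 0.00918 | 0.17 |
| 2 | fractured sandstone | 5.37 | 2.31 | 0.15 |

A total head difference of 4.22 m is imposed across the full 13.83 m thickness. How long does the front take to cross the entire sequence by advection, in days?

491

With flow normal to the layers, continuity requires the same specific discharge q through every layer.
Σ(b_i/K_i) = 8.46/0.00918 + 5.37/2.31 = 923.9 d.
q = Δh / Σ(b_i/K_i) = 4.22 / 923.9 = 0.004568 m/day.
In each layer the seepage velocity is v_i = q/n_i, so the layer transit time is t_i = b_i·n_i / q:
  layer 1 (silt): t_1 = 8.46 × 0.17 / 0.004568 = 314.9 d
  layer 2 (fractured sandstone): t_2 = 5.37 × 0.15 / 0.004568 = 176.3 d
Total t = Σ t_i = 491.2 days.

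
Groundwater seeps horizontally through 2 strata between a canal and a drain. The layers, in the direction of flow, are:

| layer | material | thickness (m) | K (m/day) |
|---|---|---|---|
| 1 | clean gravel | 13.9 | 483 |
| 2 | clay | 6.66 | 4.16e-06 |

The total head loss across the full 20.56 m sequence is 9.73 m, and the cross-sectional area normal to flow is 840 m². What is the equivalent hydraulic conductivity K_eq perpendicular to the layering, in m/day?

Flow is perpendicular to layering, so the layers act in series and the equivalent K is the thickness-weighted harmonic mean.
Total thickness L = 13.9 + 6.66 = 20.56 m.
Σ(b_i/K_i) = 13.9/483 + 6.66/4.16e-06 = 1.601e+06 d.
K_eq = L / Σ(b_i/K_i) = 20.56 / 1.601e+06 = 1.284e-05 m/day.

1.28e-05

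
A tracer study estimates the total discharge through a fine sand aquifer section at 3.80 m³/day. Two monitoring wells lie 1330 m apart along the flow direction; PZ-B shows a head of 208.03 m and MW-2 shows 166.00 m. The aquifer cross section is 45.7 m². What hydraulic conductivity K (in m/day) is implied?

Hydraulic gradient i = (208.03 − 166.00) / 1330 = 42.03 / 1330 = 0.03160.
From Q = K·A·i, K = Q / (A·i) = 3.80 / (45.70 × 0.03160) = 2.631 m/day.

2.63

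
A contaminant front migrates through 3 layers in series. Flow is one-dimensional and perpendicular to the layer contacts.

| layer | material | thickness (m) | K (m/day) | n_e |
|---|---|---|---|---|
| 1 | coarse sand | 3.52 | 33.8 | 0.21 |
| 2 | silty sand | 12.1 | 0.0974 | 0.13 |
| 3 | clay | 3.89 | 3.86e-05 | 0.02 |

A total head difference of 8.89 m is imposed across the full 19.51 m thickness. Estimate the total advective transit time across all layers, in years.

With flow normal to the layers, continuity requires the same specific discharge q through every layer.
Σ(b_i/K_i) = 3.52/33.8 + 12.1/0.0974 + 3.89/3.86e-05 = 1.009e+05 d.
q = Δh / Σ(b_i/K_i) = 8.89 / 1.009e+05 = 8.811e-05 m/day.
In each layer the seepage velocity is v_i = q/n_i, so the layer transit time is t_i = b_i·n_i / q:
  layer 1 (coarse sand): t_1 = 3.52 × 0.21 / 8.811e-05 = 8390 d
  layer 2 (silty sand): t_2 = 12.1 × 0.13 / 8.811e-05 = 17854 d
  layer 3 (clay): t_3 = 3.89 × 0.02 / 8.811e-05 = 883.0 d
Total t = Σ t_i = 27127 days = 74.27 years.

74.3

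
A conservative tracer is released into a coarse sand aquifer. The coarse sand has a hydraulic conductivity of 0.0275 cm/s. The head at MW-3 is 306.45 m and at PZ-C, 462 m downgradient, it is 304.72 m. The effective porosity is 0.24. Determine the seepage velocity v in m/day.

Convert K: 0.0275 cm/s × 864 = 23.76 m/day.
Hydraulic gradient i = (306.45 − 304.72) / 462 = 1.73 / 462 = 0.003745.
Darcy flux q = K · i = 23.76 × 0.003745 = 0.08897 m/day.
Seepage velocity v = q / n_e = 0.08897 / 0.24 = 0.3707 m/day.

0.371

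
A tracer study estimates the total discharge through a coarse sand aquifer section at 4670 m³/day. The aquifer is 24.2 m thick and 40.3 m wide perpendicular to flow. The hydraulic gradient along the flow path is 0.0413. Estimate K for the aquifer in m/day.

Cross-sectional area A = 40.3 × 24.2 = 975.3 m².
Hydraulic gradient i = 0.0413.
From Q = K·A·i, K = Q / (A·i) = 4670 / (975.3 × 0.04130) = 115.9 m/day.

116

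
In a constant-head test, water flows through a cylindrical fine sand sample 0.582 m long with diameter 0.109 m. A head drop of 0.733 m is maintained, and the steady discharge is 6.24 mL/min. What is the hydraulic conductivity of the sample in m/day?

Cross-sectional area A = π·(d/2)² = π × (0.109/2)² = 0.009331 m².
Convert discharge: 6.24 mL/min = 1.040e-07 m³/s.
Darcy's law rearranged: K = Q·L / (A·Δh) = 1.040e-07 × 0.582 / (0.009331 × 0.733) = 8.849e-06 m/s = 0.7646 m/day.

0.765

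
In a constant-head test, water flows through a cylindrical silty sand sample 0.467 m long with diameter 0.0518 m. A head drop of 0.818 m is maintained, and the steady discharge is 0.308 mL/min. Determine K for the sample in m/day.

Cross-sectional area A = π·(d/2)² = π × (0.0518/2)² = 0.002107 m².
Convert discharge: 0.308 mL/min = 5.133e-09 m³/s.
Darcy's law rearranged: K = Q·L / (A·Δh) = 5.133e-09 × 0.467 / (0.002107 × 0.818) = 1.391e-06 m/s = 0.1202 m/day.

0.120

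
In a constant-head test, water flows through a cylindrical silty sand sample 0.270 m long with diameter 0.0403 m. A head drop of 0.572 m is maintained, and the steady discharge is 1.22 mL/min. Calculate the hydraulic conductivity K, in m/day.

0.650

Cross-sectional area A = π·(d/2)² = π × (0.0403/2)² = 0.001276 m².
Convert discharge: 1.22 mL/min = 2.033e-08 m³/s.
Darcy's law rearranged: K = Q·L / (A·Δh) = 2.033e-08 × 0.270 / (0.001276 × 0.572) = 7.524e-06 m/s = 0.6501 m/day.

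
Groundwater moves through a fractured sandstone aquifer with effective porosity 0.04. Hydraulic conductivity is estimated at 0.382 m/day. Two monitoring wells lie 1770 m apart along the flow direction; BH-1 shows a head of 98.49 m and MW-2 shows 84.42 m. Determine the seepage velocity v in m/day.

Hydraulic gradient i = (98.49 − 84.42) / 1770 = 14.07 / 1770 = 0.007949.
Darcy flux q = K · i = 0.3820 × 0.007949 = 0.003037 m/day.
Seepage velocity v = q / n_e = 0.003037 / 0.04 = 0.07591 m/day.

0.0759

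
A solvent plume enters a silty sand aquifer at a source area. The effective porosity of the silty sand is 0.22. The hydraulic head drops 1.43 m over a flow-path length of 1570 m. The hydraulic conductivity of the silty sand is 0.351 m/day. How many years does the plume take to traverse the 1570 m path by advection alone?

Hydraulic gradient i = Δh / L = 1.43 / 1570 = 0.0009108.
Darcy flux q = K · i = 0.3510 × 0.0009108 = 0.0003197 m/day.
Seepage velocity v = q / n_e = 0.0003197 / 0.22 = 0.001453 m/day.
Travel time t = L / v = 1570 / 0.001453 = 1.080e+06 days = 2958 years.

2960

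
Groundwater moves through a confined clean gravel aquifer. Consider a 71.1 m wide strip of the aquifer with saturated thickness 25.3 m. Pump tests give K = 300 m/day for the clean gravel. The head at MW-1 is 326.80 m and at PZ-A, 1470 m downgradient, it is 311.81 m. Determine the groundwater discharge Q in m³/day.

Cross-sectional area A = 71.1 × 25.3 = 1799 m².
Hydraulic gradient i = (326.80 − 311.81) / 1470 = 14.99 / 1470 = 0.01020.
Darcy's law: Q = K · A · i = 300.0 × 1799 × 0.01020 = 5503 m³/day.

5500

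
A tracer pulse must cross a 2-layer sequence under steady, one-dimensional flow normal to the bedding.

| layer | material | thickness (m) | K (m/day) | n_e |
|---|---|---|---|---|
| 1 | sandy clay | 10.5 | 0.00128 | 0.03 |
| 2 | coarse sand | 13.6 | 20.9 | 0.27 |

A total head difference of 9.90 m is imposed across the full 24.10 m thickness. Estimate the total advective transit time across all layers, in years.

With flow normal to the layers, continuity requires the same specific discharge q through every layer.
Σ(b_i/K_i) = 10.5/0.00128 + 13.6/20.9 = 8204 d.
q = Δh / Σ(b_i/K_i) = 9.90 / 8204 = 0.001207 m/day.
In each layer the seepage velocity is v_i = q/n_i, so the layer transit time is t_i = b_i·n_i / q:
  layer 1 (sandy clay): t_1 = 10.5 × 0.03 / 0.001207 = 261.0 d
  layer 2 (coarse sand): t_2 = 13.6 × 0.27 / 0.001207 = 3043 d
Total t = Σ t_i = 3304 days = 9.046 years.

9.05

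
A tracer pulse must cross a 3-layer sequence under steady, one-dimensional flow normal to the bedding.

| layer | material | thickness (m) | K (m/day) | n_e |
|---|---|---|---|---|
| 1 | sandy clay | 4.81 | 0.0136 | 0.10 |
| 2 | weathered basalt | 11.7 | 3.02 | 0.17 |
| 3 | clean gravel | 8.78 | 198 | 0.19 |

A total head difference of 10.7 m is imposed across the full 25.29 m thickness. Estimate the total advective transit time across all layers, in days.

138

With flow normal to the layers, continuity requires the same specific discharge q through every layer.
Σ(b_i/K_i) = 4.81/0.0136 + 11.7/3.02 + 8.78/198 = 357.6 d.
q = Δh / Σ(b_i/K_i) = 10.7 / 357.6 = 0.02992 m/day.
In each layer the seepage velocity is v_i = q/n_i, so the layer transit time is t_i = b_i·n_i / q:
  layer 1 (sandy clay): t_1 = 4.81 × 0.10 / 0.02992 = 16.08 d
  layer 2 (weathered basalt): t_2 = 11.7 × 0.17 / 0.02992 = 66.47 d
  layer 3 (clean gravel): t_3 = 8.78 × 0.19 / 0.02992 = 55.75 d
Total t = Σ t_i = 138.3 days.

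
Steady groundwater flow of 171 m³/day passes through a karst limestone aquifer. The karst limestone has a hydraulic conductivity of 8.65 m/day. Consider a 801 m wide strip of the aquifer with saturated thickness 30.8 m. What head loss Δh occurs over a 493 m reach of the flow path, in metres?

Cross-sectional area A = 801 × 30.8 = 24671 m².
From Q = K·A·i, i = Q / (K·A) = 171 / (8.650 × 24671) = 0.0008013.
Head loss Δh = i · L = 0.0008013 × 493 = 0.3950 m.

0.395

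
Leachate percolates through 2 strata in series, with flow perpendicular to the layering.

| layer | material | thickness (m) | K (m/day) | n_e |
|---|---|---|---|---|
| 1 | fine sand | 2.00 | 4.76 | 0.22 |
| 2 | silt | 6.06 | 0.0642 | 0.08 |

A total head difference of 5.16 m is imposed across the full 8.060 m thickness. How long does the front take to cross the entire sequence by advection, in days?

With flow normal to the layers, continuity requires the same specific discharge q through every layer.
Σ(b_i/K_i) = 2.00/4.76 + 6.06/0.0642 = 94.81 d.
q = Δh / Σ(b_i/K_i) = 5.16 / 94.81 = 0.05442 m/day.
In each layer the seepage velocity is v_i = q/n_i, so the layer transit time is t_i = b_i·n_i / q:
  layer 1 (fine sand): t_1 = 2.00 × 0.22 / 0.05442 = 8.085 d
  layer 2 (silt): t_2 = 6.06 × 0.08 / 0.05442 = 8.908 d
Total t = Σ t_i = 16.99 days.

17.0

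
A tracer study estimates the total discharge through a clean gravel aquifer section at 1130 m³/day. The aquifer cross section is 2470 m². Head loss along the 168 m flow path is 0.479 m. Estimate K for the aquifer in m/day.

Hydraulic gradient i = Δh / L = 0.479 / 168 = 0.002851.
From Q = K·A·i, K = Q / (A·i) = 1130 / (2470 × 0.002851) = 160.5 m/day.

160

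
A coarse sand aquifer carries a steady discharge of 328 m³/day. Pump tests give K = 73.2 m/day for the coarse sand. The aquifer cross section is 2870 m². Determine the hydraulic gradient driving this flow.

0.00156

From Q = K·A·i, i = Q / (K·A) = 328 / (73.20 × 2870) = 0.001561.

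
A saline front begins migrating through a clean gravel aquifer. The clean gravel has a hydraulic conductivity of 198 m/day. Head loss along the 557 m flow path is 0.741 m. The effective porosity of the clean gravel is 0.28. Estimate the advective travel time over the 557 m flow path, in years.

1.62

Hydraulic gradient i = Δh / L = 0.741 / 557 = 0.001330.
Darcy flux q = K · i = 198.0 × 0.001330 = 0.2634 m/day.
Seepage velocity v = q / n_e = 0.2634 / 0.28 = 0.9407 m/day.
Travel time t = L / v = 557 / 0.9407 = 592.1 days = 1.621 years.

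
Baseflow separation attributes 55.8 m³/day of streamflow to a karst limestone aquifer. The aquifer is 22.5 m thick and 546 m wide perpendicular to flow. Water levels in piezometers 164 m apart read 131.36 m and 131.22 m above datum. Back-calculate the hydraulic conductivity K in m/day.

5.32

Cross-sectional area A = 546 × 22.5 = 12285 m².
Hydraulic gradient i = (131.36 − 131.22) / 164 = 0.14 / 164 = 0.0008537.
From Q = K·A·i, K = Q / (A·i) = 55.8 / (12285 × 0.0008537) = 5.321 m/day.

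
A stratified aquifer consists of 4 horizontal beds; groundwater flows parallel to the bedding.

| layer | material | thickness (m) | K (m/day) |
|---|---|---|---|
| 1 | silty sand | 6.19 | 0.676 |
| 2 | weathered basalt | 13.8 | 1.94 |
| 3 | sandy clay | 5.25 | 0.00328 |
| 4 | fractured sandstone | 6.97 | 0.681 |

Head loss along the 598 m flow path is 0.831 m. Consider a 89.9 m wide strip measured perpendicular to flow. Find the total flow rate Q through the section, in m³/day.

4.46

Flow is parallel to layering, so each bed carries its own Darcy discharge and the transmissivities add.
Σ(K_i·b_i) = 0.676×6.19 + 1.94×13.8 + 0.00328×5.25 + 0.681×6.97 = 35.72 m²/day.
Hydraulic gradient i = Δh / L = 0.831 / 598 = 0.001390.
Q = Σ(K_i·b_i) · W · i = 35.72 × 89.9 × 0.001390 = 4.462 m³/day.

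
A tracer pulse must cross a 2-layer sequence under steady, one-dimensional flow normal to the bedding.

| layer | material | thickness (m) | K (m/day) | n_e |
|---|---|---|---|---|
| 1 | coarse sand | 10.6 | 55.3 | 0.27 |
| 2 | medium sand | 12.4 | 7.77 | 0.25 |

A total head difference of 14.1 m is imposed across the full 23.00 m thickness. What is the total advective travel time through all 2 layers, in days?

With flow normal to the layers, continuity requires the same specific discharge q through every layer.
Σ(b_i/K_i) = 10.6/55.3 + 12.4/7.77 = 1.788 d.
q = Δh / Σ(b_i/K_i) = 14.1 / 1.788 = 7.888 m/day.
In each layer the seepage velocity is v_i = q/n_i, so the layer transit time is t_i = b_i·n_i / q:
  layer 1 (coarse sand): t_1 = 10.6 × 0.27 / 7.888 = 0.3628 d
  layer 2 (medium sand): t_2 = 12.4 × 0.25 / 7.888 = 0.3930 d
Total t = Σ t_i = 0.7558 days.

0.756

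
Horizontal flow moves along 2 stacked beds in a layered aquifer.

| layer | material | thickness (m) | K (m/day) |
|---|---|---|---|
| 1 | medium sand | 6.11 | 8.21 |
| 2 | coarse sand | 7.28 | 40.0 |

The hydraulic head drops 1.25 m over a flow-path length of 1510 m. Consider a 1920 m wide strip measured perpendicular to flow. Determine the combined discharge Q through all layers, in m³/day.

543

Flow is parallel to layering, so each bed carries its own Darcy discharge and the transmissivities add.
Σ(K_i·b_i) = 8.21×6.11 + 40.0×7.28 = 341.4 m²/day.
Hydraulic gradient i = Δh / L = 1.25 / 1510 = 0.0008278.
Q = Σ(K_i·b_i) · W · i = 341.4 × 1920 × 0.0008278 = 542.6 m³/day.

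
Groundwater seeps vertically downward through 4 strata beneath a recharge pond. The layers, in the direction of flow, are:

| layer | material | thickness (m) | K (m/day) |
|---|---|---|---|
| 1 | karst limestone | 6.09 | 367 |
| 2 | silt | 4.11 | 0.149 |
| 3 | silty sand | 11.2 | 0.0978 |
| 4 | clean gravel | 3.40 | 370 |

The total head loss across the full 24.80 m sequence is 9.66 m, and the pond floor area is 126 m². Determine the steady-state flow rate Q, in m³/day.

Flow is perpendicular to layering, so the layers act in series and the equivalent K is the thickness-weighted harmonic mean.
Total thickness L = 6.09 + 4.11 + 11.2 + 3.40 = 24.80 m.
Σ(b_i/K_i) = 6.09/367 + 4.11/0.149 + 11.2/0.0978 + 3.40/370 = 142.1 d.
K_eq = L / Σ(b_i/K_i) = 24.80 / 142.1 = 0.1745 m/day.
Q = K_eq · A · (Δh/L) = 0.1745 × 126 × (9.66/24.80) = 8.564 m³/day.

8.56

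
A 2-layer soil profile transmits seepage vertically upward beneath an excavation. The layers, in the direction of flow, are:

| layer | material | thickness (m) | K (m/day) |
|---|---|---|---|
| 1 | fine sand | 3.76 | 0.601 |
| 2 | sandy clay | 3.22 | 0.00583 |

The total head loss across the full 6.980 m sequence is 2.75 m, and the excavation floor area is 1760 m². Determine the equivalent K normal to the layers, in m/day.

Flow is perpendicular to layering, so the layers act in series and the equivalent K is the thickness-weighted harmonic mean.
Total thickness L = 3.76 + 3.22 = 6.980 m.
Σ(b_i/K_i) = 3.76/0.601 + 3.22/0.00583 = 558.6 d.
K_eq = L / Σ(b_i/K_i) = 6.980 / 558.6 = 0.01250 m/day.

0.0125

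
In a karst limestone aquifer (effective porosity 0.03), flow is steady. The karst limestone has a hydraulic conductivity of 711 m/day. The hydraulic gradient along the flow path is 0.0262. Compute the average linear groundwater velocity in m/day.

621

Hydraulic gradient i = 0.0262.
Darcy flux q = K · i = 711.0 × 0.02620 = 18.63 m/day.
Seepage velocity v = q / n_e = 18.63 / 0.03 = 620.9 m/day.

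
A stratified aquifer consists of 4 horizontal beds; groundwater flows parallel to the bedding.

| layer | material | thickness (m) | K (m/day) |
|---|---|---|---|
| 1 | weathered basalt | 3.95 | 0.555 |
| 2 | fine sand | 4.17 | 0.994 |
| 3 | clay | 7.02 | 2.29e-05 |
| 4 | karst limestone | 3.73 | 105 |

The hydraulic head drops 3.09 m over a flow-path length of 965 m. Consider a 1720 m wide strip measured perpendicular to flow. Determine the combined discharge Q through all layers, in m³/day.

2190

Flow is parallel to layering, so each bed carries its own Darcy discharge and the transmissivities add.
Σ(K_i·b_i) = 0.555×3.95 + 0.994×4.17 + 2.29e-05×7.02 + 105×3.73 = 398.0 m²/day.
Hydraulic gradient i = Δh / L = 3.09 / 965 = 0.003202.
Q = Σ(K_i·b_i) · W · i = 398.0 × 1720 × 0.003202 = 2192 m³/day.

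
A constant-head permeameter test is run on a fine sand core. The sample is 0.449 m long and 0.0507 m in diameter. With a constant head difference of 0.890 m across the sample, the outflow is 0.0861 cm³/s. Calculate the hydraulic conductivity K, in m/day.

Cross-sectional area A = π·(d/2)² = π × (0.0507/2)² = 0.002019 m².
Convert discharge: 0.0861 cm³/s = 8.610e-08 m³/s.
Darcy's law rearranged: K = Q·L / (A·Δh) = 8.610e-08 × 0.449 / (0.002019 × 0.890) = 2.152e-05 m/s = 1.859 m/day.

1.86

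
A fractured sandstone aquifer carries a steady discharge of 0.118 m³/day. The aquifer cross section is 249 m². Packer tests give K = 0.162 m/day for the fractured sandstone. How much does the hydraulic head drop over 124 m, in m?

From Q = K·A·i, i = Q / (K·A) = 0.118 / (0.1620 × 249.0) = 0.002925.
Head loss Δh = i · L = 0.002925 × 124 = 0.3627 m.

0.363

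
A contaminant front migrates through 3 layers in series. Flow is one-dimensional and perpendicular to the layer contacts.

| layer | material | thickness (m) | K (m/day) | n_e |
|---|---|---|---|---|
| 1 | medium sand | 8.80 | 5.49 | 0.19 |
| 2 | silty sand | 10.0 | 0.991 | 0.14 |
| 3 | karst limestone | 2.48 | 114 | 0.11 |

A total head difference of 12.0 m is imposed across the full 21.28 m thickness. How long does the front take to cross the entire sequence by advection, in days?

With flow normal to the layers, continuity requires the same specific discharge q through every layer.
Σ(b_i/K_i) = 8.80/5.49 + 10.0/0.991 + 2.48/114 = 11.72 d.
q = Δh / Σ(b_i/K_i) = 12.0 / 11.72 = 1.024 m/day.
In each layer the seepage velocity is v_i = q/n_i, so the layer transit time is t_i = b_i·n_i / q:
  layer 1 (medium sand): t_1 = 8.80 × 0.19 / 1.024 = 1.632 d
  layer 2 (silty sand): t_2 = 10.0 × 0.14 / 1.024 = 1.367 d
  layer 3 (karst limestone): t_3 = 2.48 × 0.11 / 1.024 = 0.2663 d
Total t = Σ t_i = 3.265 days.

3.27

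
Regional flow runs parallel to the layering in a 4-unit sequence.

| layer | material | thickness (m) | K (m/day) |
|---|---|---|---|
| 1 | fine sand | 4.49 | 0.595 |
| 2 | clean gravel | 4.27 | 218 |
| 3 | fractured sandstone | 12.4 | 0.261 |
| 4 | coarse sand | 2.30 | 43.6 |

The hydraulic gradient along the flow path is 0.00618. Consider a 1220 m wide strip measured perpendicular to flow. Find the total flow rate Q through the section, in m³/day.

Flow is parallel to layering, so each bed carries its own Darcy discharge and the transmissivities add.
Σ(K_i·b_i) = 0.595×4.49 + 218×4.27 + 0.261×12.4 + 43.6×2.30 = 1037 m²/day.
Hydraulic gradient i = 0.00618.
Q = Σ(K_i·b_i) · W · i = 1037 × 1220 × 0.006180 = 7819 m³/day.

7820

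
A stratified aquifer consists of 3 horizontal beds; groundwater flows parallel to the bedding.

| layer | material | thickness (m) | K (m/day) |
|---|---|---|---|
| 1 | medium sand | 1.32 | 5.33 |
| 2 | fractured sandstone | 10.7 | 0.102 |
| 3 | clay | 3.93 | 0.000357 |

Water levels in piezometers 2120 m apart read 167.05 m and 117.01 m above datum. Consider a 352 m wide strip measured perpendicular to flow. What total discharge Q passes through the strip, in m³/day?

Flow is parallel to layering, so each bed carries its own Darcy discharge and the transmissivities add.
Σ(K_i·b_i) = 5.33×1.32 + 0.102×10.7 + 0.000357×3.93 = 8.128 m²/day.
Hydraulic gradient i = (167.05 − 117.01) / 2120 = 50.04 / 2120 = 0.02360.
Q = Σ(K_i·b_i) · W · i = 8.128 × 352 × 0.02360 = 67.54 m³/day.

67.5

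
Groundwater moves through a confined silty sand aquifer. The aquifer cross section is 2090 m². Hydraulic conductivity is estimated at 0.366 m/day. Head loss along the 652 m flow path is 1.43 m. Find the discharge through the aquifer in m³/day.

1.68

Hydraulic gradient i = Δh / L = 1.43 / 652 = 0.002193.
Darcy's law: Q = K · A · i = 0.3660 × 2090 × 0.002193 = 1.678 m³/day.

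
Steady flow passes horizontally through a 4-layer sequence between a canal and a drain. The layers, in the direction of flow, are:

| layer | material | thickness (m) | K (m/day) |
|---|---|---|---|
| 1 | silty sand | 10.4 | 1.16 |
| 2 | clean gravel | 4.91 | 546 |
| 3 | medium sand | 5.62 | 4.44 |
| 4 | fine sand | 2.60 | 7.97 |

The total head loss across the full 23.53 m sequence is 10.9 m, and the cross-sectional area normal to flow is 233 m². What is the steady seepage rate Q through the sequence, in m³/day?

Flow is perpendicular to layering, so the layers act in series and the equivalent K is the thickness-weighted harmonic mean.
Total thickness L = 10.4 + 4.91 + 5.62 + 2.60 = 23.53 m.
Σ(b_i/K_i) = 10.4/1.16 + 4.91/546 + 5.62/4.44 + 2.60/7.97 = 10.57 d.
K_eq = L / Σ(b_i/K_i) = 23.53 / 10.57 = 2.227 m/day.
Q = K_eq · A · (Δh/L) = 2.227 × 233 × (10.9/23.53) = 240.4 m³/day.

240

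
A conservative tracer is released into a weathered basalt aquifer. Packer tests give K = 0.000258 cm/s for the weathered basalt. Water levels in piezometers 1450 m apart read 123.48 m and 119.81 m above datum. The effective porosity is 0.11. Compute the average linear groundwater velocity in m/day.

0.00513

Convert K: 0.000258 cm/s × 864 = 0.2229 m/day.
Hydraulic gradient i = (123.48 − 119.81) / 1450 = 3.67 / 1450 = 0.002531.
Darcy flux q = K · i = 0.2229 × 0.002531 = 0.0005642 m/day.
Seepage velocity v = q / n_e = 0.0005642 / 0.11 = 0.005129 m/day.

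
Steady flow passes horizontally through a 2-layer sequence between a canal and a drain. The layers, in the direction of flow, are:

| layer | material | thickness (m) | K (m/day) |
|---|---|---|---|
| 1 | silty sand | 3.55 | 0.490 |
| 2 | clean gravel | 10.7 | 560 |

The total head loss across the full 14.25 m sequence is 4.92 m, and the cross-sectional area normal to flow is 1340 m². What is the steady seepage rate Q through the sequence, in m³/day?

908

Flow is perpendicular to layering, so the layers act in series and the equivalent K is the thickness-weighted harmonic mean.
Total thickness L = 3.55 + 10.7 = 14.25 m.
Σ(b_i/K_i) = 3.55/0.490 + 10.7/560 = 7.264 d.
K_eq = L / Σ(b_i/K_i) = 14.25 / 7.264 = 1.962 m/day.
Q = K_eq · A · (Δh/L) = 1.962 × 1340 × (4.92/14.25) = 907.6 m³/day.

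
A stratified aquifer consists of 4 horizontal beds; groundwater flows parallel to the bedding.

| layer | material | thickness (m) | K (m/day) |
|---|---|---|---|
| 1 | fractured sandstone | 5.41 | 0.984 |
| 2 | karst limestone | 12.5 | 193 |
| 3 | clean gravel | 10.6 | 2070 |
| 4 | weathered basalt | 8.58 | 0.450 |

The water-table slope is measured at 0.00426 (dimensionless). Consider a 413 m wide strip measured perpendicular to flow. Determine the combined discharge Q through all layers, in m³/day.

Flow is parallel to layering, so each bed carries its own Darcy discharge and the transmissivities add.
Σ(K_i·b_i) = 0.984×5.41 + 193×12.5 + 2070×10.6 + 0.450×8.58 = 24364 m²/day.
Hydraulic gradient i = 0.00426.
Q = Σ(K_i·b_i) · W · i = 24364 × 413 × 0.004260 = 42865 m³/day.

42900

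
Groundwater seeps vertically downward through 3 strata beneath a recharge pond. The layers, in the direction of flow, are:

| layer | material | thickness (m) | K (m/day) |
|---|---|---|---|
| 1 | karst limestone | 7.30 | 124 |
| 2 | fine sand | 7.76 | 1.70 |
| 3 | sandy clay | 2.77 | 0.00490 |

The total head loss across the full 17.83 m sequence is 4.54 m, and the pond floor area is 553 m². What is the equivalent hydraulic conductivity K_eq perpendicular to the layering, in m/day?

Flow is perpendicular to layering, so the layers act in series and the equivalent K is the thickness-weighted harmonic mean.
Total thickness L = 7.30 + 7.76 + 2.77 = 17.83 m.
Σ(b_i/K_i) = 7.30/124 + 7.76/1.70 + 2.77/0.00490 = 569.9 d.
K_eq = L / Σ(b_i/K_i) = 17.83 / 569.9 = 0.03128 m/day.

0.0313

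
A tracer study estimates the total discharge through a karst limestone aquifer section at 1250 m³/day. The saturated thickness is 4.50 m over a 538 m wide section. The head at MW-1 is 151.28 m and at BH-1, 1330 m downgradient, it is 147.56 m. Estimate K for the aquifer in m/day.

185

Cross-sectional area A = 538 × 4.50 = 2421 m².
Hydraulic gradient i = (151.28 − 147.56) / 1330 = 3.72 / 1330 = 0.002797.
From Q = K·A·i, K = Q / (A·i) = 1250 / (2421 × 0.002797) = 184.6 m/day.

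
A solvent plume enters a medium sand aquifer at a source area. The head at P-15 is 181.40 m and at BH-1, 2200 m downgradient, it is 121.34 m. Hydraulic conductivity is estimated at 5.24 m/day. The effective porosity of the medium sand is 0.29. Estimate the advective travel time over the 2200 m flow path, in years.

Hydraulic gradient i = (181.40 − 121.34) / 2200 = 60.06 / 2200 = 0.02730.
Darcy flux q = K · i = 5.240 × 0.02730 = 0.1431 m/day.
Seepage velocity v = q / n_e = 0.1431 / 0.29 = 0.4933 m/day.
Travel time t = L / v = 2200 / 0.4933 = 4460 days = 12.21 years.

12.2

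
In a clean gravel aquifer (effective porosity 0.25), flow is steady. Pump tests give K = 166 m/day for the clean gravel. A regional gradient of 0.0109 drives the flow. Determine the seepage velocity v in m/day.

7.24

Hydraulic gradient i = 0.0109.
Darcy flux q = K · i = 166.0 × 0.01090 = 1.809 m/day.
Seepage velocity v = q / n_e = 1.809 / 0.25 = 7.238 m/day.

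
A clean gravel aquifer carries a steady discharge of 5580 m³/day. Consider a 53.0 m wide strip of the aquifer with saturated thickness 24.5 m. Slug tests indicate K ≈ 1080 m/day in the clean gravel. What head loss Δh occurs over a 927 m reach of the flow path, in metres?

3.69

Cross-sectional area A = 53.0 × 24.5 = 1298 m².
From Q = K·A·i, i = Q / (K·A) = 5580 / (1080 × 1298) = 0.003979.
Head loss Δh = i · L = 0.003979 × 927 = 3.688 m.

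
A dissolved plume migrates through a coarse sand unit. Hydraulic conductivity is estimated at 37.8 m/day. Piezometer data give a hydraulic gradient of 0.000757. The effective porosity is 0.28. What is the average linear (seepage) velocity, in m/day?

0.102

Hydraulic gradient i = 0.000757.
Darcy flux q = K · i = 37.80 × 0.0007570 = 0.02861 m/day.
Seepage velocity v = q / n_e = 0.02861 / 0.28 = 0.1022 m/day.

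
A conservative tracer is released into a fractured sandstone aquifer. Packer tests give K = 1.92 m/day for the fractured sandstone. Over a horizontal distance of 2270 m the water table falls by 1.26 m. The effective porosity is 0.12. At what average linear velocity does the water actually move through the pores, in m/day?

0.00888

Hydraulic gradient i = Δh / L = 1.26 / 2270 = 0.0005551.
Darcy flux q = K · i = 1.920 × 0.0005551 = 0.001066 m/day.
Seepage velocity v = q / n_e = 0.001066 / 0.12 = 0.008881 m/day.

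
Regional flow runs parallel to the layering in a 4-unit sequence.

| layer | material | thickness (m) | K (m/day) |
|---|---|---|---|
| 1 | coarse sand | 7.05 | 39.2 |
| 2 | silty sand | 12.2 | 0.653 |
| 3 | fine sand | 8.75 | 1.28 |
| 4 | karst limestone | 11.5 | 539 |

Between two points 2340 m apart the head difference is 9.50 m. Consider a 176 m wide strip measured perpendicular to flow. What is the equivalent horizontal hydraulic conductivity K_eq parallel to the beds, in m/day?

164

Flow is parallel to layering, so each bed carries its own Darcy discharge and the transmissivities add.
Σ(K_i·b_i) = 39.2×7.05 + 0.653×12.2 + 1.28×8.75 + 539×11.5 = 6494 m²/day.
Total thickness b = 39.50 m, so K_eq = Σ(K_i·b_i)/b = 164.4 m/day.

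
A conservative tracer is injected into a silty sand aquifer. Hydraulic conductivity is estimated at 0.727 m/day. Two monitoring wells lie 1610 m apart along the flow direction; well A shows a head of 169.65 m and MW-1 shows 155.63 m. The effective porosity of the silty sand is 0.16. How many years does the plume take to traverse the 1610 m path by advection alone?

Hydraulic gradient i = (169.65 − 155.63) / 1610 = 14.02 / 1610 = 0.008708.
Darcy flux q = K · i = 0.7270 × 0.008708 = 0.006331 m/day.
Seepage velocity v = q / n_e = 0.006331 / 0.16 = 0.03957 m/day.
Travel time t = L / v = 1610 / 0.03957 = 40690 days = 111.4 years.

111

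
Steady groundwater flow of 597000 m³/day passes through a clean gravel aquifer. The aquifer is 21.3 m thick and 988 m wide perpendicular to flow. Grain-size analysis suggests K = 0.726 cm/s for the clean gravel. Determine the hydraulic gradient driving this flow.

0.0452

Convert K: 0.726 cm/s × 864 = 627.3 m/day.
Cross-sectional area A = 988 × 21.3 = 21044 m².
From Q = K·A·i, i = Q / (K·A) = 597000 / (627.3 × 21044) = 0.04523.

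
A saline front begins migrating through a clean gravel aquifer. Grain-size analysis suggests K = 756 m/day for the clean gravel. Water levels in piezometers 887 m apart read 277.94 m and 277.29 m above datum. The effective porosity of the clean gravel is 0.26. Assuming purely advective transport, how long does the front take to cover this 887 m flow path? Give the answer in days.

Hydraulic gradient i = (277.94 − 277.29) / 887 = 0.65 / 887 = 0.0007328.
Darcy flux q = K · i = 756.0 × 0.0007328 = 0.5540 m/day.
Seepage velocity v = q / n_e = 0.5540 / 0.26 = 2.131 m/day.
Travel time t = L / v = 887 / 2.131 = 416.3 days.

416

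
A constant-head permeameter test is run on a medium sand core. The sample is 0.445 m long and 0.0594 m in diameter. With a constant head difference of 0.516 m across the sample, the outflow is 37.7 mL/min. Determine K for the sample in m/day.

16.9

Cross-sectional area A = π·(d/2)² = π × (0.0594/2)² = 0.002771 m².
Convert discharge: 37.7 mL/min = 6.283e-07 m³/s.
Darcy's law rearranged: K = Q·L / (A·Δh) = 6.283e-07 × 0.445 / (0.002771 × 0.516) = 0.0001955 m/s = 16.89 m/day.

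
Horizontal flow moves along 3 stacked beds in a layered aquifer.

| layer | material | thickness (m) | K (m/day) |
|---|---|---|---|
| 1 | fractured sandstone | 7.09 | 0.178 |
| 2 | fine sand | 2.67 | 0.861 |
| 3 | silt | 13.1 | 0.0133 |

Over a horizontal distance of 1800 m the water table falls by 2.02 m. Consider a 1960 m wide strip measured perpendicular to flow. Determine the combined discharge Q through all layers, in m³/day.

8.22

Flow is parallel to layering, so each bed carries its own Darcy discharge and the transmissivities add.
Σ(K_i·b_i) = 0.178×7.09 + 0.861×2.67 + 0.0133×13.1 = 3.735 m²/day.
Hydraulic gradient i = Δh / L = 2.02 / 1800 = 0.001122.
Q = Σ(K_i·b_i) · W · i = 3.735 × 1960 × 0.001122 = 8.216 m³/day.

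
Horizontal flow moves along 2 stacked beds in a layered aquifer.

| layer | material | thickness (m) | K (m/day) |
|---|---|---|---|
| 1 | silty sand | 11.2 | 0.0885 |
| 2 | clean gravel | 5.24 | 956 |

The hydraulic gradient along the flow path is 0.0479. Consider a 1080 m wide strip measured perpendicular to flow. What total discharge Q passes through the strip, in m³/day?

Flow is parallel to layering, so each bed carries its own Darcy discharge and the transmissivities add.
Σ(K_i·b_i) = 0.0885×11.2 + 956×5.24 = 5010 m²/day.
Hydraulic gradient i = 0.0479.
Q = Σ(K_i·b_i) · W · i = 5010 × 1080 × 0.04790 = 2.592e+05 m³/day.

259000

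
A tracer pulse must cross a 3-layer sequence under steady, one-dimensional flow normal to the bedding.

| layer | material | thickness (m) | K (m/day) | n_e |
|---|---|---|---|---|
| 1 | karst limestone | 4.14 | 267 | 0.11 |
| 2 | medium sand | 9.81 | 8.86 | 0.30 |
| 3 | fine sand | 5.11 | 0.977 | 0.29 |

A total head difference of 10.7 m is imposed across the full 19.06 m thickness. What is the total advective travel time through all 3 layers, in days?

2.90

With flow normal to the layers, continuity requires the same specific discharge q through every layer.
Σ(b_i/K_i) = 4.14/267 + 9.81/8.86 + 5.11/0.977 = 6.353 d.
q = Δh / Σ(b_i/K_i) = 10.7 / 6.353 = 1.684 m/day.
In each layer the seepage velocity is v_i = q/n_i, so the layer transit time is t_i = b_i·n_i / q:
  layer 1 (karst limestone): t_1 = 4.14 × 0.11 / 1.684 = 0.2704 d
  layer 2 (medium sand): t_2 = 9.81 × 0.30 / 1.684 = 1.747 d
  layer 3 (fine sand): t_3 = 5.11 × 0.29 / 1.684 = 0.8799 d
Total t = Σ t_i = 2.898 days.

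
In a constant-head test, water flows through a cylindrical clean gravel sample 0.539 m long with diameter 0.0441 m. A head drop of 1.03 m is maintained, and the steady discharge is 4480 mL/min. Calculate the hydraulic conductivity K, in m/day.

2210

Cross-sectional area A = π·(d/2)² = π × (0.0441/2)² = 0.001527 m².
Convert discharge: 4480 mL/min = 7.467e-05 m³/s.
Darcy's law rearranged: K = Q·L / (A·Δh) = 7.467e-05 × 0.539 / (0.001527 × 1.03) = 0.02558 m/s = 2210 m/day.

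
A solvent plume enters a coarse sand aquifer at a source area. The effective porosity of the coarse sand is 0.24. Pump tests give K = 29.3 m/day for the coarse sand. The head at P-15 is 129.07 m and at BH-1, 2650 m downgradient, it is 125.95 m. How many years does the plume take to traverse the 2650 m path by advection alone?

50.5

Hydraulic gradient i = (129.07 − 125.95) / 2650 = 3.12 / 2650 = 0.001177.
Darcy flux q = K · i = 29.30 × 0.001177 = 0.03450 m/day.
Seepage velocity v = q / n_e = 0.03450 / 0.24 = 0.1437 m/day.
Travel time t = L / v = 2650 / 0.1437 = 18437 days = 50.48 years.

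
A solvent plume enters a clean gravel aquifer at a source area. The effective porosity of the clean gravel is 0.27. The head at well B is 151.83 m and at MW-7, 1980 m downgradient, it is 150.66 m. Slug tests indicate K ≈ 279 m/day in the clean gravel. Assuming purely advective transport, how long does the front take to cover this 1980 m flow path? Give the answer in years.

Hydraulic gradient i = (151.83 − 150.66) / 1980 = 1.17 / 1980 = 0.0005909.
Darcy flux q = K · i = 279.0 × 0.0005909 = 0.1649 m/day.
Seepage velocity v = q / n_e = 0.1649 / 0.27 = 0.6106 m/day.
Travel time t = L / v = 1980 / 0.6106 = 3243 days = 8.878 years.

8.88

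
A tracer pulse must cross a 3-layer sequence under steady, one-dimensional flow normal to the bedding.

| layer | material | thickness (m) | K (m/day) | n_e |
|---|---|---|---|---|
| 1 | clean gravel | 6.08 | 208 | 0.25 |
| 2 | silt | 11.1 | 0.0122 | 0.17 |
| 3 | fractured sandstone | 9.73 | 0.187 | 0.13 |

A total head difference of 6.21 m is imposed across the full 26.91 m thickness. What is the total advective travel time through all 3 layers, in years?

1.98

With flow normal to the layers, continuity requires the same specific discharge q through every layer.
Σ(b_i/K_i) = 6.08/208 + 11.1/0.0122 + 9.73/0.187 = 961.9 d.
q = Δh / Σ(b_i/K_i) = 6.21 / 961.9 = 0.006456 m/day.
In each layer the seepage velocity is v_i = q/n_i, so the layer transit time is t_i = b_i·n_i / q:
  layer 1 (clean gravel): t_1 = 6.08 × 0.25 / 0.006456 = 235.4 d
  layer 2 (silt): t_2 = 11.1 × 0.17 / 0.006456 = 292.3 d
  layer 3 (fractured sandstone): t_3 = 9.73 × 0.13 / 0.006456 = 195.9 d
Total t = Σ t_i = 723.7 days = 1.981 years.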